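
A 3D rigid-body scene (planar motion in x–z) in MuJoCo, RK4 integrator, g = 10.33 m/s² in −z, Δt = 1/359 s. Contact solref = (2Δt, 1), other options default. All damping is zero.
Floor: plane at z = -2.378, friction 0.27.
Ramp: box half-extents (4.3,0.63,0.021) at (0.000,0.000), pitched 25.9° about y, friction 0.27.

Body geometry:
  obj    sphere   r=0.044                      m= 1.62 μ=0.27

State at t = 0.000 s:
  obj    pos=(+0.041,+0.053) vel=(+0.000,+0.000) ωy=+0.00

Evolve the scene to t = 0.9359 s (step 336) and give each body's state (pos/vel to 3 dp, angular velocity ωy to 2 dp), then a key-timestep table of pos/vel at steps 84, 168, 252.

State at t = 0.9359 s:
  obj    pos=(+1.311,-0.564) vel=(+2.714,-1.318) ωy=+68.55

Key-timestep trajectory:
   step    t(s)  obj.x    obj.z    obj.vx   obj.vz 
     84  0.2340   +0.120  +0.014  +0.678  -0.329
    168  0.4680   +0.358  -0.102  +1.357  -0.659
    252  0.7019   +0.755  -0.294  +2.035  -0.988


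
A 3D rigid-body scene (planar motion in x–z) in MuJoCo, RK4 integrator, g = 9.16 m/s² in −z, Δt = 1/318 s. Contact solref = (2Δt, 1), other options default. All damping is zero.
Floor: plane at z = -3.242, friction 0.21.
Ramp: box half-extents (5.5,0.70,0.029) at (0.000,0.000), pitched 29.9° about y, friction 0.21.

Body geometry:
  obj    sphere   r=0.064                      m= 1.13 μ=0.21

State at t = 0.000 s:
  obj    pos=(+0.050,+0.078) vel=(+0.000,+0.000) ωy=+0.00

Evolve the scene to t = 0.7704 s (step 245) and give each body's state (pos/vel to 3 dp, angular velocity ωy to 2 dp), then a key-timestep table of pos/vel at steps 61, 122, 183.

State at t = 0.7704 s:
  obj    pos=(+0.889,-0.404) vel=(+2.179,-1.253) ωy=+39.25

Key-timestep trajectory:
   step    t(s)  obj.x    obj.z    obj.vx   obj.vz 
     61  0.1918   +0.102  +0.048  +0.543  -0.312
    122  0.3836   +0.258  -0.041  +1.085  -0.624
    183  0.5755   +0.518  -0.191  +1.627  -0.936


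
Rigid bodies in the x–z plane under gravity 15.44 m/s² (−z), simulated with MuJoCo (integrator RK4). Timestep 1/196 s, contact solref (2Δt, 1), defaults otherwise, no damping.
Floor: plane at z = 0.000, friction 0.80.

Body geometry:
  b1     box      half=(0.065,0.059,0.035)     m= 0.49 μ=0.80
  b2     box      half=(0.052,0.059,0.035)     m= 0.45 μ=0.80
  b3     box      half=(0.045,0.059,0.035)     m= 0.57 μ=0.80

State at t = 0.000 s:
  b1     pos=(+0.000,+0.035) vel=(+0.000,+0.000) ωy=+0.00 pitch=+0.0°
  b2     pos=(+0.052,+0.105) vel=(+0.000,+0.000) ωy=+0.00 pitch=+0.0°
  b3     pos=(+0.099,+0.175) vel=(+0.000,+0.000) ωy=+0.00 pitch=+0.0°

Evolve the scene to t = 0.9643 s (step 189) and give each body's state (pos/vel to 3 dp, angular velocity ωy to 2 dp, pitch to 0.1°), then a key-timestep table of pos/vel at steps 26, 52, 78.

State at t = 0.9643 s:
  b1     pos=(+0.000,+0.035) vel=(+0.000,+0.000) ωy=+0.00 pitch=+0.0°
  b2     pos=(+0.104,+0.052) vel=(+0.000,+0.000) ωy=+0.00 pitch=+90.0°
  b3     pos=(+0.290,+0.035) vel=(+0.000,+0.000) ωy=+0.00 pitch=+180.0°

Key-timestep trajectory:
   step    t(s)  b1.x    b1.z    b1.vx   b1.vz   b2.x    b2.z    b2.vx   b2.vz   b3.x    b3.z    b3.vx   b3.vz 
     26  0.1327   +0.000  +0.035  -0.001  +0.000   +0.061  +0.107  +0.167  +0.020   +0.125  +0.162  +0.423  -0.282
     52  0.2653   +0.000  +0.035  +0.000  +0.000   +0.103  +0.074  +0.399  -0.926   +0.203  +0.043  +1.005  -0.388
     78  0.3980   +0.000  +0.035  +0.000  +0.000   +0.104  +0.052  +0.070  -0.016   +0.265  +0.053  +0.474  -0.199


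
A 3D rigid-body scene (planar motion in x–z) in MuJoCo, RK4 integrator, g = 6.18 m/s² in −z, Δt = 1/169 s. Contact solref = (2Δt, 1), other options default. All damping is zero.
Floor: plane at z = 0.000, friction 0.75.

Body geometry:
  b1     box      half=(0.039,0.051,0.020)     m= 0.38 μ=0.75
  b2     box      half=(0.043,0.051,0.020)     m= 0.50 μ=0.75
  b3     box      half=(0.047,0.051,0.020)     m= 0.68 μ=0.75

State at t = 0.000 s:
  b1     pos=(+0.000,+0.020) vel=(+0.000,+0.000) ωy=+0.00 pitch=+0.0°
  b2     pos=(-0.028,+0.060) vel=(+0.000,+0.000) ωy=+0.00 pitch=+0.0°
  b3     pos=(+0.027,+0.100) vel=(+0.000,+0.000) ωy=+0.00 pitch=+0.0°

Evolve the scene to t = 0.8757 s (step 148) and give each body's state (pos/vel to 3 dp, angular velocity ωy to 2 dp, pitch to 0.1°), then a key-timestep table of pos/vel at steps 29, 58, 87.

State at t = 0.8757 s:
  b1     pos=(+0.000,+0.020) vel=(+0.000,+0.000) ωy=+0.00 pitch=+0.0°
  b2     pos=(-0.028,+0.060) vel=(+0.000,+0.000) ωy=+0.00 pitch=+0.0°
  b3     pos=(+0.144,+0.020) vel=(+0.000,+0.000) ωy=+0.00 pitch=+180.0°

Key-timestep trajectory:
   step    t(s)  b1.x    b1.z    b1.vx   b1.vz   b2.x    b2.z    b2.vx   b2.vz   b3.x    b3.z    b3.vx   b3.vz 
     29  0.1716   +0.000  +0.020  +0.000  +0.000   -0.028  +0.060  -0.001  +0.000   +0.040  +0.081  +0.110  -0.343
     58  0.3432   +0.000  +0.020  +0.000  +0.000   -0.028  +0.060  +0.000  +0.000   +0.085  +0.050  +0.211  +0.047
     87  0.5148   +0.000  +0.020  +0.000  +0.000   -0.028  +0.060  +0.000  +0.000   +0.124  +0.042  +0.290  -0.197


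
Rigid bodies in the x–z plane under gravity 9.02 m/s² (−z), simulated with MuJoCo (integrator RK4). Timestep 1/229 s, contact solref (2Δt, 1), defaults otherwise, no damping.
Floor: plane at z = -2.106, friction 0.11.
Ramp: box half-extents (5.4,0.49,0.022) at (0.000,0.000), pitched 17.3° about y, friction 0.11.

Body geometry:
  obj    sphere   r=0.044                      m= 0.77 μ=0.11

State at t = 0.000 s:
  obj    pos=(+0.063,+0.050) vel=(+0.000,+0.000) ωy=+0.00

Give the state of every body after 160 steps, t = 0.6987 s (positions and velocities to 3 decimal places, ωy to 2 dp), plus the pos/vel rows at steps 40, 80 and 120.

State at t = 0.6987 s:
  obj    pos=(+0.510,-0.090) vel=(+1.278,-0.398) ωy=+30.41

Key-timestep trajectory:
   step    t(s)  obj.x    obj.z    obj.vx   obj.vz 
     40  0.1747   +0.091  +0.041  +0.320  -0.100
     80  0.3493   +0.175  +0.015  +0.639  -0.199
    120  0.5240   +0.314  -0.029  +0.959  -0.299


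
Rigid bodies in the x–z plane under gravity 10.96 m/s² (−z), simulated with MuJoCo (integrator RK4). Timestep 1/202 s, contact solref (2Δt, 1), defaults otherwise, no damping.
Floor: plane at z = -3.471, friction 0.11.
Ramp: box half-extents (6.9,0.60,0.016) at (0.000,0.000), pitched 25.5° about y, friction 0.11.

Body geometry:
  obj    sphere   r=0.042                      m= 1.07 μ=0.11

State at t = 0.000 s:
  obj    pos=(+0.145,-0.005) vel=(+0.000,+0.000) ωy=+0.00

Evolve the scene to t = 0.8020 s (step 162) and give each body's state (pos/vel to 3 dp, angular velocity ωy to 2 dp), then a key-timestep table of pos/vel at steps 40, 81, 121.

State at t = 0.8020 s:
  obj    pos=(+1.199,-0.508) vel=(+2.625,-1.262) ωy=+51.86

Key-timestep trajectory:
   step    t(s)  obj.x    obj.z    obj.vx   obj.vz 
     40  0.1980   +0.209  -0.036  +0.652  -0.299
     81  0.4010   +0.408  -0.131  +1.315  -0.624
    121  0.5990   +0.733  -0.285  +1.968  -0.921


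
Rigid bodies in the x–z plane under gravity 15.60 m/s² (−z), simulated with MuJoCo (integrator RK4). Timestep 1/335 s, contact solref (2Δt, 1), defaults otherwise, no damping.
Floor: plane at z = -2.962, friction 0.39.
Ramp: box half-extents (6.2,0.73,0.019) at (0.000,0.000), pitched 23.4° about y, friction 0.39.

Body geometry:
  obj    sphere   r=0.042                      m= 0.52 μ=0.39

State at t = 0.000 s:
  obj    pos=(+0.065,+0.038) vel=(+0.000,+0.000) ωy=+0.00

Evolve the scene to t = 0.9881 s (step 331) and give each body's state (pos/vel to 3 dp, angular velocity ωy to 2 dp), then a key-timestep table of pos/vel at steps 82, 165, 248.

State at t = 0.9881 s:
  obj    pos=(+2.048,-0.820) vel=(+4.013,-1.737) ωy=+104.10

Key-timestep trajectory:
   step    t(s)  obj.x    obj.z    obj.vx   obj.vz 
     82  0.2448   +0.187  -0.014  +0.994  -0.430
    165  0.4925   +0.558  -0.175  +2.000  -0.866
    248  0.7403   +1.178  -0.443  +3.007  -1.301


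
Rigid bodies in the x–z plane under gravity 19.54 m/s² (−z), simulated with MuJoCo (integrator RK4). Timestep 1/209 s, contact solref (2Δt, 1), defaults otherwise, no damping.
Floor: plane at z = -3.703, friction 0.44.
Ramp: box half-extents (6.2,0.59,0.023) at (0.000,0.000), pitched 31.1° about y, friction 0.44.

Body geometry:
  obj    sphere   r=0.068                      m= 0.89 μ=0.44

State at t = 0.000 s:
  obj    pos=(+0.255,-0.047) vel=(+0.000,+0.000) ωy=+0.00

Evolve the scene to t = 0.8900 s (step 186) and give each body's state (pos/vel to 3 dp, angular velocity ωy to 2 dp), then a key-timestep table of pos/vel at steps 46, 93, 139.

State at t = 0.8900 s:
  obj    pos=(+2.700,-1.522) vel=(+5.494,-3.314) ωy=+94.34

Key-timestep trajectory:
   step    t(s)  obj.x    obj.z    obj.vx   obj.vz 
     46  0.2201   +0.404  -0.138  +1.359  -0.820
     93  0.4450   +0.866  -0.416  +2.747  -1.657
    139  0.6651   +1.620  -0.871  +4.106  -2.477


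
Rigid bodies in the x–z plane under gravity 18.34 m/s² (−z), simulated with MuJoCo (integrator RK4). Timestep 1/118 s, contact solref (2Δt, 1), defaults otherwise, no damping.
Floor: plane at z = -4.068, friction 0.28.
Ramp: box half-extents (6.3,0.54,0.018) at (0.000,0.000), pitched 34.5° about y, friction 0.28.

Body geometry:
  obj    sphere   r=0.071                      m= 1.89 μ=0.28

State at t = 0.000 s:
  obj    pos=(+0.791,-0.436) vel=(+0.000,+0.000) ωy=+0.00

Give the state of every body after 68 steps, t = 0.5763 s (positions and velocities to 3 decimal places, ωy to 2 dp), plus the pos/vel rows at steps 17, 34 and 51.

State at t = 0.5763 s:
  obj    pos=(+1.807,-1.134) vel=(+3.525,-2.422) ωy=+60.18

Key-timestep trajectory:
   step    t(s)  obj.x    obj.z    obj.vx   obj.vz 
     17  0.1441   +0.855  -0.479  +0.882  -0.606
     34  0.2881   +1.045  -0.610  +1.763  -1.212
     51  0.4322   +1.363  -0.829  +2.644  -1.817


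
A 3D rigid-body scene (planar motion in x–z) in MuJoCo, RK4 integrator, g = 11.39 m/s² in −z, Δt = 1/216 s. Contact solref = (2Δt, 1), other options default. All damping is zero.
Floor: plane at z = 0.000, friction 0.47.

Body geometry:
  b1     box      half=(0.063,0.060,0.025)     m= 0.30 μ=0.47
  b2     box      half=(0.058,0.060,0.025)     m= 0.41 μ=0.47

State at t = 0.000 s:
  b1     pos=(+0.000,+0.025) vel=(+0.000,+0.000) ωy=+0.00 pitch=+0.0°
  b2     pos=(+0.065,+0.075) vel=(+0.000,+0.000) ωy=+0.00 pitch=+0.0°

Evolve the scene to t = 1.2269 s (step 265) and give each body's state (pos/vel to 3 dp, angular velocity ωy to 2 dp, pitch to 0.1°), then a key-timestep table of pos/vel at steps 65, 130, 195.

State at t = 1.2269 s:
  b1     pos=(+0.000,+0.025) vel=(+0.000,+0.000) ωy=+0.00 pitch=+0.0°
  b2     pos=(+0.125,+0.058) vel=(+0.000,+0.000) ωy=+0.00 pitch=+90.0°

Key-timestep trajectory:
   step    t(s)  b1.x    b1.z    b1.vx   b1.vz   b2.x    b2.z    b2.vx   b2.vz 
     65  0.3009   +0.000  +0.025  +0.000  +0.000   +0.092  +0.062  +0.199  +0.054
    130  0.6019   +0.000  +0.025  +0.000  +0.000   +0.139  +0.062  -0.031  -0.006
    195  0.9028   +0.000  +0.025  +0.000  +0.000   +0.129  +0.059  +0.014  +0.009


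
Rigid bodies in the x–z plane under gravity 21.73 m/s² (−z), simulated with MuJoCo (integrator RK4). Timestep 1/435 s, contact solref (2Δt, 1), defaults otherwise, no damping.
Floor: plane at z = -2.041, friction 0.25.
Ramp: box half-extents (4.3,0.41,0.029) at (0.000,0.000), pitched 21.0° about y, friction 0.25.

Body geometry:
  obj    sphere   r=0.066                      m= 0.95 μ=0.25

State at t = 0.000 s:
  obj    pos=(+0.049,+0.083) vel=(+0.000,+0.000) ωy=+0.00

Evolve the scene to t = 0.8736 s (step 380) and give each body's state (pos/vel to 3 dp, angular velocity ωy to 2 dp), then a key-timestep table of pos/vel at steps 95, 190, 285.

State at t = 0.8736 s:
  obj    pos=(+2.031,-0.678) vel=(+4.536,-1.741) ωy=+73.62

Key-timestep trajectory:
   step    t(s)  obj.x    obj.z    obj.vx   obj.vz 
     95  0.2184   +0.173  +0.035  +1.134  -0.435
    190  0.4368   +0.544  -0.107  +2.268  -0.871
    285  0.6552   +1.164  -0.345  +3.402  -1.306


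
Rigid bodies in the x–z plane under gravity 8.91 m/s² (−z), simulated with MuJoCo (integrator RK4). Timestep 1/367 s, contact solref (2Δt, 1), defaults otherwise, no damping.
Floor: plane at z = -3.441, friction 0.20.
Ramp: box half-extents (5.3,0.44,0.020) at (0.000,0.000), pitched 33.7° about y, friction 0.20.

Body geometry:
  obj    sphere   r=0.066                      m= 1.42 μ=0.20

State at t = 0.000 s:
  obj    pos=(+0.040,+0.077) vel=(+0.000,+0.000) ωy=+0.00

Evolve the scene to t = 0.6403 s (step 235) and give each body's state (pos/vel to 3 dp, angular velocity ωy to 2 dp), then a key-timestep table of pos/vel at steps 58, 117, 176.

State at t = 0.6403 s:
  obj    pos=(+0.642,-0.325) vel=(+1.881,-1.255) ωy=+34.25

Key-timestep trajectory:
   step    t(s)  obj.x    obj.z    obj.vx   obj.vz 
     58  0.1580   +0.077  +0.052  +0.464  -0.310
    117  0.3188   +0.189  -0.023  +0.937  -0.625
    176  0.4796   +0.378  -0.149  +1.409  -0.940


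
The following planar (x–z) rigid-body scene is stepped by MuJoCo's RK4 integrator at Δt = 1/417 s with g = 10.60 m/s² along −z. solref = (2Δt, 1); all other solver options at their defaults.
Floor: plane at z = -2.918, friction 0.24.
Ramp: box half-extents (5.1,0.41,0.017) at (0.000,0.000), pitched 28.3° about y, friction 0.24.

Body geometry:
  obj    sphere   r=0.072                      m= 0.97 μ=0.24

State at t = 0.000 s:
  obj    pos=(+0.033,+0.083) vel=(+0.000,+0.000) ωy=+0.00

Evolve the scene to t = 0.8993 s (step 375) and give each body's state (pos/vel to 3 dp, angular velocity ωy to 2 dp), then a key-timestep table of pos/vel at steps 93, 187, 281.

State at t = 0.8993 s:
  obj    pos=(+1.311,-0.605) vel=(+2.842,-1.530) ωy=+44.83

Key-timestep trajectory:
   step    t(s)  obj.x    obj.z    obj.vx   obj.vz 
     93  0.2230   +0.112  +0.041  +0.705  -0.380
    187  0.4484   +0.351  -0.088  +1.417  -0.763
    281  0.6739   +0.751  -0.303  +2.130  -1.147


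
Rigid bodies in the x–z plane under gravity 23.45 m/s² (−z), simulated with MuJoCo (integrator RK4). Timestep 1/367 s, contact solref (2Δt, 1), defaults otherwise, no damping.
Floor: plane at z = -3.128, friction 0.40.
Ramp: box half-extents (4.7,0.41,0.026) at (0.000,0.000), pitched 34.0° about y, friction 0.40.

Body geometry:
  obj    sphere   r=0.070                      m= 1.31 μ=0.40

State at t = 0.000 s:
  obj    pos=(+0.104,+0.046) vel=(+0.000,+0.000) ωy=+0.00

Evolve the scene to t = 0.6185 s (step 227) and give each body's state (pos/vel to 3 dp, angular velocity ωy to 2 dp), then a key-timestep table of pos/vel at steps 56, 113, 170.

State at t = 0.6185 s:
  obj    pos=(+1.589,-0.956) vel=(+4.803,-3.240) ωy=+82.75

Key-timestep trajectory:
   step    t(s)  obj.x    obj.z    obj.vx   obj.vz 
     56  0.1526   +0.194  -0.015  +1.185  -0.799
    113  0.3079   +0.472  -0.203  +2.391  -1.613
    170  0.4632   +0.937  -0.516  +3.597  -2.426


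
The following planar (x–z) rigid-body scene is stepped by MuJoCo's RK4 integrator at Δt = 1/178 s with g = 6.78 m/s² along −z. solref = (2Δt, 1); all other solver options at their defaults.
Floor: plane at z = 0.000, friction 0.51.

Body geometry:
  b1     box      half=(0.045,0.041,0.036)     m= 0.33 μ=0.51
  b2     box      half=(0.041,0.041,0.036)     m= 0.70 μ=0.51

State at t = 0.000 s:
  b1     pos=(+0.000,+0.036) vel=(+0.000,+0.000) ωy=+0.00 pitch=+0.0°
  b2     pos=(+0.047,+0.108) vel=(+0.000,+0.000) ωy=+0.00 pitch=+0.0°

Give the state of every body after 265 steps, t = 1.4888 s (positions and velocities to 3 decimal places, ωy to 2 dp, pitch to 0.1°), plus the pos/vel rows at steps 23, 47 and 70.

State at t = 1.4888 s:
  b1     pos=(+0.000,+0.036) vel=(+0.000,+0.000) ωy=+0.00 pitch=+0.0°
  b2     pos=(+0.092,+0.041) vel=(+0.000,+0.000) ωy=+0.00 pitch=+90.0°

Key-timestep trajectory:
   step    t(s)  b1.x    b1.z    b1.vx   b1.vz   b2.x    b2.z    b2.vx   b2.vz 
     23  0.1292   +0.000  +0.036  +0.000  +0.000   +0.049  +0.108  +0.036  -0.004
     47  0.2640   +0.000  +0.036  -0.001  +0.000   +0.060  +0.105  +0.143  -0.066
     70  0.3933   +0.000  +0.036  +0.000  +0.000   +0.086  +0.069  +0.220  -0.636


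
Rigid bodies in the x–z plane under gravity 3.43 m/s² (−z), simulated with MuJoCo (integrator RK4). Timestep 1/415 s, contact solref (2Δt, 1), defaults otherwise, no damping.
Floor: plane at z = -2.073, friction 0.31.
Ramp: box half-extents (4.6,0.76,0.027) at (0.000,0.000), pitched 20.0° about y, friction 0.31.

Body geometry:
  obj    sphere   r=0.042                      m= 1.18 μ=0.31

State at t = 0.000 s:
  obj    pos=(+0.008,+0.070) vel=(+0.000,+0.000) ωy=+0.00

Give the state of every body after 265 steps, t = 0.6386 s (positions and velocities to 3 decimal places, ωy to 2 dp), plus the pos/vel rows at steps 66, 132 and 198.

State at t = 0.6386 s:
  obj    pos=(+0.169,+0.012) vel=(+0.503,-0.183) ωy=+12.74

Key-timestep trajectory:
   step    t(s)  obj.x    obj.z    obj.vx   obj.vz 
     66  0.1590   +0.018  +0.067  +0.125  -0.046
    132  0.3181   +0.048  +0.056  +0.250  -0.091
    198  0.4771   +0.098  +0.038  +0.376  -0.137


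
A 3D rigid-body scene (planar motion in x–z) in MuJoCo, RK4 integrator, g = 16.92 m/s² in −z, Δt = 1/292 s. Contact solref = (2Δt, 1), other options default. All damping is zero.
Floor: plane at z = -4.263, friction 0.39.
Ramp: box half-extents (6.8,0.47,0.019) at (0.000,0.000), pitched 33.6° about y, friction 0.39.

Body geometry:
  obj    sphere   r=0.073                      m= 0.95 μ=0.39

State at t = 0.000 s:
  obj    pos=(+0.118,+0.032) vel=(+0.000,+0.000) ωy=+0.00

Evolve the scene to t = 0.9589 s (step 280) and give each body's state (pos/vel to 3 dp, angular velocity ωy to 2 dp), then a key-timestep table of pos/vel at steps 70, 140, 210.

State at t = 0.9589 s:
  obj    pos=(+2.679,-1.670) vel=(+5.342,-3.549) ωy=+87.84

Key-timestep trajectory:
   step    t(s)  obj.x    obj.z    obj.vx   obj.vz 
     70  0.2397   +0.278  -0.074  +1.336  -0.887
    140  0.4795   +0.758  -0.393  +2.671  -1.775
    210  0.7192   +1.559  -0.925  +4.006  -2.662


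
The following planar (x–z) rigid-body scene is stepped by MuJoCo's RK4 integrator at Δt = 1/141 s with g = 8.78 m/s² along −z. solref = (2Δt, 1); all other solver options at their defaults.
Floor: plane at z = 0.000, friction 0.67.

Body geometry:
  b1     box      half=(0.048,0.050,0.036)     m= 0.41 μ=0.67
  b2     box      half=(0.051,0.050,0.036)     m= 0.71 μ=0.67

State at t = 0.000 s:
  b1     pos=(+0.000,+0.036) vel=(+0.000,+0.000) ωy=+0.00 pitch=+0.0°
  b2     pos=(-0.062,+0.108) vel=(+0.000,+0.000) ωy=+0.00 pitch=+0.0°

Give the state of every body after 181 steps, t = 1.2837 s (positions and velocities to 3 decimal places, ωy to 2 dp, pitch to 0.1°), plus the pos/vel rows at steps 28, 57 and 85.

State at t = 1.2837 s:
  b1     pos=(+0.000,+0.036) vel=(+0.000,+0.000) ωy=+0.00 pitch=+0.0°
  b2     pos=(-0.111,+0.051) vel=(+0.000,+0.000) ωy=+0.00 pitch=-90.0°

Key-timestep trajectory:
   step    t(s)  b1.x    b1.z    b1.vx   b1.vz   b2.x    b2.z    b2.vx   b2.vz 
     28  0.1986   +0.000  +0.036  +0.000  +0.000   -0.091  +0.070  -0.226  -0.686
     57  0.4043   +0.000  +0.036  +0.000  +0.000   -0.132  +0.061  +0.001  -0.001
     85  0.6028   +0.000  +0.036  +0.000  +0.000   -0.107  +0.053  +0.021  +0.052


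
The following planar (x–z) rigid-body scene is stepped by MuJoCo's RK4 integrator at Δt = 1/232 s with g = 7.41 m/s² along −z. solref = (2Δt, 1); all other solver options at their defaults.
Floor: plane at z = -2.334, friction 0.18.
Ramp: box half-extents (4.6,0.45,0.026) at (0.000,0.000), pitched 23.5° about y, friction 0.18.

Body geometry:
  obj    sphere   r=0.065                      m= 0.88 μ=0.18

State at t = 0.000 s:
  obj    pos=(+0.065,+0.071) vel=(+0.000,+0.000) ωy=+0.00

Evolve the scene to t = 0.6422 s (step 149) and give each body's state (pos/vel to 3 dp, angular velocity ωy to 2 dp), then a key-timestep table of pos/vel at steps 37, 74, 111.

State at t = 0.6422 s:
  obj    pos=(+0.464,-0.103) vel=(+1.243,-0.541) ωy=+20.85

Key-timestep trajectory:
   step    t(s)  obj.x    obj.z    obj.vx   obj.vz 
     37  0.1595   +0.090  +0.060  +0.309  -0.134
     74  0.3190   +0.164  +0.028  +0.618  -0.268
    111  0.4784   +0.287  -0.025  +0.926  -0.403


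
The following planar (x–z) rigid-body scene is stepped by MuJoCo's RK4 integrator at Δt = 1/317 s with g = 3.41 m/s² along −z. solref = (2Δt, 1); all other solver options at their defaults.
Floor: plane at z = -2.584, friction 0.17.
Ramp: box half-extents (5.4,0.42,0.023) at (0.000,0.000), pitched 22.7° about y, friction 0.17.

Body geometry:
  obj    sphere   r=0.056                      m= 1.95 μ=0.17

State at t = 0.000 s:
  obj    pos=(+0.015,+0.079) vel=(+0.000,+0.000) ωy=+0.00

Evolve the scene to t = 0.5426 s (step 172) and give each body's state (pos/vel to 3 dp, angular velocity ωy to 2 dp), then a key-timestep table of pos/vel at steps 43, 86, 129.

State at t = 0.5426 s:
  obj    pos=(+0.143,+0.026) vel=(+0.471,-0.197) ωy=+9.10

Key-timestep trajectory:
   step    t(s)  obj.x    obj.z    obj.vx   obj.vz 
     43  0.1356   +0.023  +0.076  +0.118  -0.049
     86  0.2713   +0.047  +0.066  +0.235  -0.098
    129  0.4069   +0.087  +0.049  +0.353  -0.148


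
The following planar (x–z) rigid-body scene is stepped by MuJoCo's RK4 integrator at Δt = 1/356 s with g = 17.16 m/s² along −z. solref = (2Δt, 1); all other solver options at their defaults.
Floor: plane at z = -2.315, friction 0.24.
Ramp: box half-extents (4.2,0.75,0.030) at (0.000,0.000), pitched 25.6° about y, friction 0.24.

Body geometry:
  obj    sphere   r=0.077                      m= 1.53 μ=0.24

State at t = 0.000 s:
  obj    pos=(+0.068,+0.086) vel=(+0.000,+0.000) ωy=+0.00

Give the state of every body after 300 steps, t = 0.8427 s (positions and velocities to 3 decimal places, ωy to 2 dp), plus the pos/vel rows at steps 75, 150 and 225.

State at t = 0.8427 s:
  obj    pos=(+1.764,-0.727) vel=(+4.025,-1.929) ωy=+57.95

Key-timestep trajectory:
   step    t(s)  obj.x    obj.z    obj.vx   obj.vz 
     75  0.2107   +0.174  +0.035  +1.006  -0.482
    150  0.4213   +0.492  -0.117  +2.013  -0.964
    225  0.6320   +1.022  -0.371  +3.019  -1.446


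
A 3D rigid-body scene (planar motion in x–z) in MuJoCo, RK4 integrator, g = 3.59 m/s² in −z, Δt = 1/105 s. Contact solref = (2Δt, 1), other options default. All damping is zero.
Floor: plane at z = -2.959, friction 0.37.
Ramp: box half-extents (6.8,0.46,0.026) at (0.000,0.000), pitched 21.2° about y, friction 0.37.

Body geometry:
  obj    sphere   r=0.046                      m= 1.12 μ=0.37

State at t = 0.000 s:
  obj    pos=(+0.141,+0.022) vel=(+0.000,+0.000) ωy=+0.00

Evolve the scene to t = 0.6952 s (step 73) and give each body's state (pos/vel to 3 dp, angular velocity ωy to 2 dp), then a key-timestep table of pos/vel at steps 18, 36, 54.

State at t = 0.6952 s:
  obj    pos=(+0.350,-0.059) vel=(+0.601,-0.233) ωy=+14.01

Key-timestep trajectory:
   step    t(s)  obj.x    obj.z    obj.vx   obj.vz 
     18  0.1714   +0.154  +0.018  +0.148  -0.057
     36  0.3429   +0.192  +0.003  +0.296  -0.115
     54  0.5143   +0.256  -0.022  +0.445  -0.172


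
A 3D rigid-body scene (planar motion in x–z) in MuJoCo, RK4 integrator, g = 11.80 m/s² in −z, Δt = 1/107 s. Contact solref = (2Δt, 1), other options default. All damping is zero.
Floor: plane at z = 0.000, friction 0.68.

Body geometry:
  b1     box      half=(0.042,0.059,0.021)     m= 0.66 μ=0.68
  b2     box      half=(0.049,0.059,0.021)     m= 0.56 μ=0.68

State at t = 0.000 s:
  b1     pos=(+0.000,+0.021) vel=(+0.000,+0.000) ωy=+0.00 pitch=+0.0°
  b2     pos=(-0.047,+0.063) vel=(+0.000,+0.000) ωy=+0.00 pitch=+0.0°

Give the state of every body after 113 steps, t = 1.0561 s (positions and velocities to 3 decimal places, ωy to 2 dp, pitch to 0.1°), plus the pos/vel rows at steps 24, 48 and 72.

State at t = 1.0561 s:
  b1     pos=(+0.000,+0.021) vel=(+0.000,+0.000) ωy=+0.00 pitch=+0.0°
  b2     pos=(-0.095,+0.049) vel=(+0.000,+0.000) ωy=+0.00 pitch=-90.0°

Key-timestep trajectory:
   step    t(s)  b1.x    b1.z    b1.vx   b1.vz   b2.x    b2.z    b2.vx   b2.vz 
     24  0.2243   +0.000  +0.021  +0.000  +0.000   -0.070  +0.052  -0.128  +0.057
     48  0.4486   +0.000  +0.021  +0.000  +0.000   -0.105  +0.052  -0.066  +0.030
     72  0.6729   +0.000  +0.021  +0.000  +0.000   -0.091  +0.050  -0.043  -0.007


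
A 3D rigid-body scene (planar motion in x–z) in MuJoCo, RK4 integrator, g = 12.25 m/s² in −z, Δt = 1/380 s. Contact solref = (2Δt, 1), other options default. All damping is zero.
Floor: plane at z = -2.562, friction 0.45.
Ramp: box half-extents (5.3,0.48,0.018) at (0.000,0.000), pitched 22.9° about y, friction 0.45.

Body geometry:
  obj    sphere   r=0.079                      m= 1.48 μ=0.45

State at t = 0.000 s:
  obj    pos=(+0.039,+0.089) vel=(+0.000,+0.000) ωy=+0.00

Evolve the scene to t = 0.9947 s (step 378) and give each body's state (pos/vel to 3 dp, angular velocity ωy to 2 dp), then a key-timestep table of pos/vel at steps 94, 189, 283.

State at t = 0.9947 s:
  obj    pos=(+1.591,-0.567) vel=(+3.120,-1.318) ωy=+42.87

Key-timestep trajectory:
   step    t(s)  obj.x    obj.z    obj.vx   obj.vz 
     94  0.2474   +0.135  +0.048  +0.776  -0.328
    189  0.4974   +0.427  -0.075  +1.560  -0.659
    283  0.7447   +0.909  -0.279  +2.336  -0.987


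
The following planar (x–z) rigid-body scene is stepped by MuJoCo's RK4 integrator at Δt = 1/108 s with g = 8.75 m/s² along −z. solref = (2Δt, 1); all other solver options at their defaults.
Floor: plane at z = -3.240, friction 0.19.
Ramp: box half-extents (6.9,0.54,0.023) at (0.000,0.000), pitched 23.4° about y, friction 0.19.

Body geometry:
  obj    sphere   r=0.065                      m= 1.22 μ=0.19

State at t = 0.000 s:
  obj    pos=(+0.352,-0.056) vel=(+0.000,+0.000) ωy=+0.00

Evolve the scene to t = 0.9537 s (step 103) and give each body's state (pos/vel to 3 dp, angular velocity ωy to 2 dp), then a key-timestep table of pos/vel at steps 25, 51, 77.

State at t = 0.9537 s:
  obj    pos=(+1.388,-0.505) vel=(+2.173,-0.940) ωy=+36.40

Key-timestep trajectory:
   step    t(s)  obj.x    obj.z    obj.vx   obj.vz 
     25  0.2315   +0.413  -0.083  +0.528  -0.228
     51  0.4722   +0.606  -0.166  +1.076  -0.466
     77  0.7130   +0.931  -0.307  +1.624  -0.703


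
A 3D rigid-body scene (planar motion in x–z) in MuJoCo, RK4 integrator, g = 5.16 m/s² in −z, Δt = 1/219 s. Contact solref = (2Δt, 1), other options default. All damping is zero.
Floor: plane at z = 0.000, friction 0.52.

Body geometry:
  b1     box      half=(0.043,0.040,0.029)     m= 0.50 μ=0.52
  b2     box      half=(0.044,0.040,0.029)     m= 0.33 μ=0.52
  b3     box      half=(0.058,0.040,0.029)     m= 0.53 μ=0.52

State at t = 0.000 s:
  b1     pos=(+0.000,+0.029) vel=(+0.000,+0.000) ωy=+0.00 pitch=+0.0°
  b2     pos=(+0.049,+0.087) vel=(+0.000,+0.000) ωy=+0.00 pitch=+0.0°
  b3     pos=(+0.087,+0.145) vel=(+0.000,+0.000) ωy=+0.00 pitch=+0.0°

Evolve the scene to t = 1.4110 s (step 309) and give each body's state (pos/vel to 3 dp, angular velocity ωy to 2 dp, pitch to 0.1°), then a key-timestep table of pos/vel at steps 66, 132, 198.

State at t = 1.4110 s:
  b1     pos=(+0.000,+0.029) vel=(+0.000,+0.000) ωy=+0.00 pitch=+0.0°
  b2     pos=(+0.089,+0.044) vel=(+0.000,+0.000) ωy=+0.00 pitch=+90.0°
  b3     pos=(+0.275,+0.029) vel=(+0.000,+0.000) ωy=+0.00 pitch=+180.0°

Key-timestep trajectory:
   step    t(s)  b1.x    b1.z    b1.vx   b1.vz   b2.x    b2.z    b2.vx   b2.vz   b3.x    b3.z    b3.vx   b3.vz 
     66  0.3014   +0.000  +0.029  +0.000  +0.000   +0.076  +0.056  +0.156  -0.467   +0.153  +0.063  +0.237  +0.116
    132  0.6027   +0.000  +0.029  +0.000  +0.000   +0.109  +0.052  -0.021  -0.004   +0.208  +0.064  +0.073  +0.008
    198  0.9041   +0.000  +0.029  +0.000  +0.000   +0.087  +0.045  +0.067  -0.047   +0.228  +0.064  +0.106  -0.019


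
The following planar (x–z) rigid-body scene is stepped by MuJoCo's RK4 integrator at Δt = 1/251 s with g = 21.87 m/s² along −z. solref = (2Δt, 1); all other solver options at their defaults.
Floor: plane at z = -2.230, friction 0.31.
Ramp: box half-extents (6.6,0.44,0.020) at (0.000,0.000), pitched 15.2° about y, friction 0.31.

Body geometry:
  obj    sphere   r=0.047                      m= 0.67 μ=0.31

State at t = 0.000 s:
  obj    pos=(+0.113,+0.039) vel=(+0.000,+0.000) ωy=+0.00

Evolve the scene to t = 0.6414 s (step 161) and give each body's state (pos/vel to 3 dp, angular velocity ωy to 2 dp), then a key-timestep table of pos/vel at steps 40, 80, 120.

State at t = 0.6414 s:
  obj    pos=(+0.926,-0.182) vel=(+2.535,-0.689) ωy=+55.89

Key-timestep trajectory:
   step    t(s)  obj.x    obj.z    obj.vx   obj.vz 
     40  0.1594   +0.163  +0.025  +0.630  -0.171
     80  0.3187   +0.314  -0.016  +1.260  -0.342
    120  0.4781   +0.565  -0.084  +1.890  -0.513


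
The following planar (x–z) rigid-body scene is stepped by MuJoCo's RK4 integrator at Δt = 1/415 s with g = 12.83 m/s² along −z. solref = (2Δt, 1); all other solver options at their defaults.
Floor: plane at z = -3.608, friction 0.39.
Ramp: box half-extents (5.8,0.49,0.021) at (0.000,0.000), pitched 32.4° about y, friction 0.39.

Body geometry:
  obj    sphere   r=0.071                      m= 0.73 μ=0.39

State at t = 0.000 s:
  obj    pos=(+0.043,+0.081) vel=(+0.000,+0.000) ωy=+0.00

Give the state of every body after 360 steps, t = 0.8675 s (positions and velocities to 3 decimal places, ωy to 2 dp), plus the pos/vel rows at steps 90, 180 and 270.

State at t = 0.8675 s:
  obj    pos=(+1.603,-0.909) vel=(+3.597,-2.282) ωy=+59.99

Key-timestep trajectory:
   step    t(s)  obj.x    obj.z    obj.vx   obj.vz 
     90  0.2169   +0.141  +0.020  +0.899  -0.571
    180  0.4337   +0.433  -0.166  +1.798  -1.141
    270  0.6506   +0.921  -0.475  +2.697  -1.712


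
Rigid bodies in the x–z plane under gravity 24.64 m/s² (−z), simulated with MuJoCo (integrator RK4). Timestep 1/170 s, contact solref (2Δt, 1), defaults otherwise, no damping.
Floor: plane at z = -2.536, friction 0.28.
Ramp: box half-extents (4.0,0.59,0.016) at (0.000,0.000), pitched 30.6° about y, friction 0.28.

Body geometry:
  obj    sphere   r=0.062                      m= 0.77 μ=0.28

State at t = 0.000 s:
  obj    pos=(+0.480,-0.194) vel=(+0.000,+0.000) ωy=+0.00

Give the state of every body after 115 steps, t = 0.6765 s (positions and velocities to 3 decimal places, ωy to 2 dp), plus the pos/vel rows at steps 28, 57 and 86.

State at t = 0.6765 s:
  obj    pos=(+2.245,-1.237) vel=(+5.217,-3.085) ωy=+97.71

Key-timestep trajectory:
   step    t(s)  obj.x    obj.z    obj.vx   obj.vz 
     28  0.1647   +0.585  -0.255  +1.271  -0.751
     57  0.3353   +0.914  -0.450  +2.586  -1.529
     86  0.5059   +1.467  -0.777  +3.901  -2.307


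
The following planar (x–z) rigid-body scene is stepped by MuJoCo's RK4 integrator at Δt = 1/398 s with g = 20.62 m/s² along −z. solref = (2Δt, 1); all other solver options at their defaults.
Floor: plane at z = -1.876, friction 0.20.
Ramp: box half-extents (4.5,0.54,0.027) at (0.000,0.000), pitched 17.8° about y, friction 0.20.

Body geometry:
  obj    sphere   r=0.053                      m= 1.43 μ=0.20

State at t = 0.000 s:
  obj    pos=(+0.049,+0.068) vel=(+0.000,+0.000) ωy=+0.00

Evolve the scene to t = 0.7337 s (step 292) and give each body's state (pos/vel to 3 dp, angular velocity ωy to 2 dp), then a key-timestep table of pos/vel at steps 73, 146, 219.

State at t = 0.7337 s:
  obj    pos=(+1.203,-0.302) vel=(+3.145,-1.010) ωy=+62.32

Key-timestep trajectory:
   step    t(s)  obj.x    obj.z    obj.vx   obj.vz 
     73  0.1834   +0.121  +0.045  +0.786  -0.252
    146  0.3668   +0.338  -0.024  +1.573  -0.505
    219  0.5503   +0.698  -0.140  +2.359  -0.757


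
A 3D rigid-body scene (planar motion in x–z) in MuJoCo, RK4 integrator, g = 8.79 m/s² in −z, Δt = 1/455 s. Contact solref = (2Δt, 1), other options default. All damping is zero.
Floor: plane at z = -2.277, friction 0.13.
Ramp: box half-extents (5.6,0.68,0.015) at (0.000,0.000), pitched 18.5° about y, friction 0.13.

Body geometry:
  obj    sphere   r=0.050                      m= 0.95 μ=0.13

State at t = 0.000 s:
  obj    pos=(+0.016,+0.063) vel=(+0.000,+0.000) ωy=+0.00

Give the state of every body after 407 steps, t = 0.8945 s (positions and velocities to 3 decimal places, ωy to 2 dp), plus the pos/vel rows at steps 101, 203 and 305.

State at t = 0.8945 s:
  obj    pos=(+0.772,-0.190) vel=(+1.690,-0.565) ωy=+35.64

Key-timestep trajectory:
   step    t(s)  obj.x    obj.z    obj.vx   obj.vz 
    101  0.2220   +0.063  +0.048  +0.419  -0.140
    203  0.4462   +0.204  +0.000  +0.843  -0.282
    305  0.6703   +0.441  -0.079  +1.267  -0.424


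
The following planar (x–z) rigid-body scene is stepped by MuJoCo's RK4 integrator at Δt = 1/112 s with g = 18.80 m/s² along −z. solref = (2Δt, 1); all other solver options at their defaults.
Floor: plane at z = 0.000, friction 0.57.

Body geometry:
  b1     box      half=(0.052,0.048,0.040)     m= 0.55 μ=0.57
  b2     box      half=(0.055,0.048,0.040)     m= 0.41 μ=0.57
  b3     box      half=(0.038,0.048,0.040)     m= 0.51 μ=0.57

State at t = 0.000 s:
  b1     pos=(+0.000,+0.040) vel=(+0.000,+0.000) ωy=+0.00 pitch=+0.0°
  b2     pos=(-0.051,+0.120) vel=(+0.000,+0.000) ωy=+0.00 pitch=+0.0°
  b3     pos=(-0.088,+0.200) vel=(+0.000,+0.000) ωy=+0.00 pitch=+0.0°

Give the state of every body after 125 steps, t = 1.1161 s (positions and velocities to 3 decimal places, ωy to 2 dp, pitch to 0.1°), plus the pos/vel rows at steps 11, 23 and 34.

State at t = 1.1161 s:
  b1     pos=(+0.000,+0.040) vel=(+0.000,+0.000) ωy=+0.00 pitch=+0.0°
  b2     pos=(-0.102,+0.055) vel=(+0.000,+0.000) ωy=+0.00 pitch=-90.0°
  b3     pos=(-0.225,+0.038) vel=(+0.000,+0.000) ωy=+0.00 pitch=-90.0°

Key-timestep trajectory:
   step    t(s)  b1.x    b1.z    b1.vx   b1.vz   b2.x    b2.z    b2.vx   b2.vz   b3.x    b3.z    b3.vx   b3.vz 
     11  0.0982   +0.000  +0.040  +0.002  +0.002   -0.058  +0.119  -0.160  -0.019   -0.109  +0.190  -0.449  -0.291
     23  0.2054   +0.000  +0.040  +0.000  +0.001   -0.090  +0.095  -0.399  -0.754   -0.185  +0.100  -0.782  -1.736
     34  0.3036   +0.000  +0.040  +0.000  +0.000   -0.104  +0.052  +0.053  +0.111   -0.226  +0.036  +0.035  +0.092


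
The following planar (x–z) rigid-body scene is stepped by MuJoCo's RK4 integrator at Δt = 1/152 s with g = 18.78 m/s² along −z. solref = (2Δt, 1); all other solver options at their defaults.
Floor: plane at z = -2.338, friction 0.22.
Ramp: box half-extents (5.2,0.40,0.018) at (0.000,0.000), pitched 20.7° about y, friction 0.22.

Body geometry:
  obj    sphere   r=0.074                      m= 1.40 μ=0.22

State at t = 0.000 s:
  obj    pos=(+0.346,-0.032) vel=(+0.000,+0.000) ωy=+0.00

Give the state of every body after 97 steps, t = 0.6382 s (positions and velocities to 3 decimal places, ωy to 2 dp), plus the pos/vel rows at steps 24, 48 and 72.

State at t = 0.6382 s:
  obj    pos=(+1.249,-0.374) vel=(+2.831,-1.070) ωy=+40.88

Key-timestep trajectory:
   step    t(s)  obj.x    obj.z    obj.vx   obj.vz 
     24  0.1579   +0.401  -0.053  +0.701  -0.265
     48  0.3158   +0.567  -0.116  +1.401  -0.529
     72  0.4737   +0.844  -0.220  +2.101  -0.794


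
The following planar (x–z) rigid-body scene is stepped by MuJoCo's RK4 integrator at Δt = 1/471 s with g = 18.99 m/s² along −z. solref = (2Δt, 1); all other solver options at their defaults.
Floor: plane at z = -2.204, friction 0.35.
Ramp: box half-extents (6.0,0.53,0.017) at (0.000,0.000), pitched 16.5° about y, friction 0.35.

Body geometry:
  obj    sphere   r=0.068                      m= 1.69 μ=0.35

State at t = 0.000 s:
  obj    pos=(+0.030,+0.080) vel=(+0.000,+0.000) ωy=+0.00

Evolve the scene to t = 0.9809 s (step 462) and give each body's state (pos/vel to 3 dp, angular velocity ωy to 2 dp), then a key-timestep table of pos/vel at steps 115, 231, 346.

State at t = 0.9809 s:
  obj    pos=(+1.807,-0.447) vel=(+3.623,-1.073) ωy=+55.57

Key-timestep trajectory:
   step    t(s)  obj.x    obj.z    obj.vx   obj.vz 
    115  0.2442   +0.140  +0.047  +0.902  -0.267
    231  0.4904   +0.474  -0.052  +1.812  -0.537
    346  0.7346   +1.027  -0.215  +2.714  -0.804


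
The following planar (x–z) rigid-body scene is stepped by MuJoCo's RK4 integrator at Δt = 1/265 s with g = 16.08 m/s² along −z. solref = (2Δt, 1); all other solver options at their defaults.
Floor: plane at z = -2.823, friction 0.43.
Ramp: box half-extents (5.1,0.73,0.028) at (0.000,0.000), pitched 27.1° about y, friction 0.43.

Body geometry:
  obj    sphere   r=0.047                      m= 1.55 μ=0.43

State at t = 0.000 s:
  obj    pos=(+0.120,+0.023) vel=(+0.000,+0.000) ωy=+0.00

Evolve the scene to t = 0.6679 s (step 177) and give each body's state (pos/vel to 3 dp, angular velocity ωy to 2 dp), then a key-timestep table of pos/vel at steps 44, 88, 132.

State at t = 0.6679 s:
  obj    pos=(+1.159,-0.509) vel=(+3.111,-1.592) ωy=+74.34

Key-timestep trajectory:
   step    t(s)  obj.x    obj.z    obj.vx   obj.vz 
     44  0.1660   +0.184  -0.010  +0.774  -0.396
     88  0.3321   +0.377  -0.109  +1.547  -0.792
    132  0.4981   +0.698  -0.273  +2.320  -1.187


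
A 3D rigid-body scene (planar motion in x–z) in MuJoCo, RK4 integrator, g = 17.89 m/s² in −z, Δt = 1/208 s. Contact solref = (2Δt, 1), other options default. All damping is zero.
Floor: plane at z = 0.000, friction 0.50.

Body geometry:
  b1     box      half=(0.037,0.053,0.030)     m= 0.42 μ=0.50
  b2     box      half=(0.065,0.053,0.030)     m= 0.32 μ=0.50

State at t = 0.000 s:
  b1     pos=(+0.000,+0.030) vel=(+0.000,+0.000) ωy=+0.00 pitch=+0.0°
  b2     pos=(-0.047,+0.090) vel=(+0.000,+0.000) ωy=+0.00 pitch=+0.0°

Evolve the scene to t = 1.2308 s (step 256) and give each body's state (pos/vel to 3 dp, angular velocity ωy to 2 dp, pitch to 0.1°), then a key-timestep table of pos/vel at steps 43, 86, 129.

State at t = 1.2308 s:
  b1     pos=(+0.000,+0.030) vel=(+0.000,+0.000) ωy=+0.00 pitch=+0.0°
  b2     pos=(-0.113,+0.065) vel=(+0.000,+0.000) ωy=+0.00 pitch=-90.0°

Key-timestep trajectory:
   step    t(s)  b1.x    b1.z    b1.vx   b1.vz   b2.x    b2.z    b2.vx   b2.vz 
     43  0.2067   +0.000  +0.030  +0.000  +0.000   -0.086  +0.072  -0.263  -0.003
     86  0.4135   +0.000  +0.030  +0.000  +0.000   -0.129  +0.070  +0.055  -0.012
    129  0.6202   +0.000  +0.030  +0.000  +0.000   -0.114  +0.065  -0.249  -0.080


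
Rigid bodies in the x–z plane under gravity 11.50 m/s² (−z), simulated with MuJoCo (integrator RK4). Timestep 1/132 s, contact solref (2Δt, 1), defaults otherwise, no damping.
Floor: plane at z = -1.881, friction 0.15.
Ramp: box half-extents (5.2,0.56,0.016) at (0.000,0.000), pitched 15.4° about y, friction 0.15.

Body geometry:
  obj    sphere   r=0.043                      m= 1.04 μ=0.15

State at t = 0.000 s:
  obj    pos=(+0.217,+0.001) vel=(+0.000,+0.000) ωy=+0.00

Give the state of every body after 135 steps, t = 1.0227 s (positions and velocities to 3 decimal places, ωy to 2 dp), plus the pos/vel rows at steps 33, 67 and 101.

State at t = 1.0227 s:
  obj    pos=(+1.317,-0.302) vel=(+2.151,-0.592) ωy=+51.87

Key-timestep trajectory:
   step    t(s)  obj.x    obj.z    obj.vx   obj.vz 
     33  0.2500   +0.283  -0.017  +0.526  -0.145
     67  0.5076   +0.488  -0.073  +1.068  -0.294
    101  0.7652   +0.833  -0.168  +1.609  -0.443


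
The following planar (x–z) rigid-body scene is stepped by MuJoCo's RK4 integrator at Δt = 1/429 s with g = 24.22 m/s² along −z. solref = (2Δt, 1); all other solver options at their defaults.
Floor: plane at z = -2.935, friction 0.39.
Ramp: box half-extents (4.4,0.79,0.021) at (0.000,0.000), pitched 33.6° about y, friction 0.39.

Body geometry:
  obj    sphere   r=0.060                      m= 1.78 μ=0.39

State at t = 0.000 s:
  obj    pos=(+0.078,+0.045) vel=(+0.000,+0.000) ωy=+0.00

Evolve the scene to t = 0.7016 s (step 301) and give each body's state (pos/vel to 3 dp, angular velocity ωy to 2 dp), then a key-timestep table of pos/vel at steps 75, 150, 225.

State at t = 0.7016 s:
  obj    pos=(+2.041,-1.259) vel=(+5.595,-3.717) ωy=+111.94

Key-timestep trajectory:
   step    t(s)  obj.x    obj.z    obj.vx   obj.vz 
     75  0.1748   +0.200  -0.036  +1.394  -0.926
    150  0.3497   +0.566  -0.279  +2.788  -1.853
    225  0.5245   +1.175  -0.683  +4.182  -2.779
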